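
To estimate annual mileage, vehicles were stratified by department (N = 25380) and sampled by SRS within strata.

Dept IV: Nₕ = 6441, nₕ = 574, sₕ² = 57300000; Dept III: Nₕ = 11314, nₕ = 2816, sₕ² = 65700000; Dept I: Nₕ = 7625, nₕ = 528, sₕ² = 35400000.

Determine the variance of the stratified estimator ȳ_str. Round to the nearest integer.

Var(ȳ_str) = Σₕ Wₕ²(1 − fₕ)sₕ²/nₕ with Wₕ = Nₕ/N, N = 25380.
Dept IV: Wₕ = 0.25378251; term = 0.25378251²·(1 − 0.08911660)·57300000/574 = 5856.375.
Dept III: Wₕ = 0.44578408; term = 0.44578408²·(1 − 0.24889517)·65700000/2816 = 3482.4299.
Dept I: Wₕ = 0.30043341; term = 0.30043341²·(1 − 0.06924590)·35400000/528 = 5632.4943.
Sum = 14971.299.

14971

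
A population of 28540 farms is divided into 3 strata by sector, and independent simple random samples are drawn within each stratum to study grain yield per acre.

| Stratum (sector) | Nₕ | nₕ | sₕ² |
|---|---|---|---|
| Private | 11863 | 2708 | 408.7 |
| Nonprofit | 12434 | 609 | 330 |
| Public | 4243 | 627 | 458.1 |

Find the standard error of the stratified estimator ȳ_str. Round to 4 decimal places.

0.3629

Var(ȳ_str) = Σₕ Wₕ²(1 − fₕ)sₕ²/nₕ with Wₕ = Nₕ/N, N = 28540.
Private: Wₕ = 0.41566223; term = 0.41566223²·(1 − 0.22827278)·408.7/2708 = 0.02012338.
Nonprofit: Wₕ = 0.43566924; term = 0.43566924²·(1 − 0.04897861)·330/609 = 0.097813933.
Public: Wₕ = 0.14866854; term = 0.14866854²·(1 − 0.14777280)·458.1/627 = 0.013762149.
Sum = 0.13169946.
SE = √(0.13169946) = 0.3629.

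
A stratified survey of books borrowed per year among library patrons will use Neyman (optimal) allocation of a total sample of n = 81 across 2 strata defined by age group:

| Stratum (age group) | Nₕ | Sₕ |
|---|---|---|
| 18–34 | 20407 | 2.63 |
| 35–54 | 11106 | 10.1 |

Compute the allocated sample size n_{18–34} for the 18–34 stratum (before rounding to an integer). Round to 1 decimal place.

26.2

Neyman allocation: nₕ = n·NₕSₕ / Σⱼ NⱼSⱼ.
Σ NⱼSⱼ = 20407·2.63 + 11106·10.1 = 165841.01.
n_{18–34} = 81·20407·2.63 / 165841.01 = 26.2.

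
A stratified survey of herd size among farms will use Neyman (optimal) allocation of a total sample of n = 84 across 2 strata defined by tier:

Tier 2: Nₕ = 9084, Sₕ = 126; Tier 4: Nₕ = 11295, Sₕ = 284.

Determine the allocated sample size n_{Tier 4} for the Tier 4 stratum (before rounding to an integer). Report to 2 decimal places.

61.91

Neyman allocation: nₕ = n·NₕSₕ / Σⱼ NⱼSⱼ.
Σ NⱼSⱼ = 9084·126 + 11295·284 = 4.352364 × 10^6.
n_{Tier 4} = 84·11295·284 / (4.352364 × 10^6) = 61.91.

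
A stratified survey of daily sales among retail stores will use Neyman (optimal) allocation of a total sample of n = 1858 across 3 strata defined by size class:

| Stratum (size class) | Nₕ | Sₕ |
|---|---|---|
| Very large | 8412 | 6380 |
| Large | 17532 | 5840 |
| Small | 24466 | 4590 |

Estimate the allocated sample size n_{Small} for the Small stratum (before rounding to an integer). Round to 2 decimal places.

Neyman allocation: nₕ = n·NₕSₕ / Σⱼ NⱼSⱼ.
Σ NⱼSⱼ = 8412·6380 + 17532·5840 + 24466·4590 = 2.6835438 × 10^8.
n_{Small} = 1858·24466·4590 / (2.6835438 × 10^8) = 777.52.

777.52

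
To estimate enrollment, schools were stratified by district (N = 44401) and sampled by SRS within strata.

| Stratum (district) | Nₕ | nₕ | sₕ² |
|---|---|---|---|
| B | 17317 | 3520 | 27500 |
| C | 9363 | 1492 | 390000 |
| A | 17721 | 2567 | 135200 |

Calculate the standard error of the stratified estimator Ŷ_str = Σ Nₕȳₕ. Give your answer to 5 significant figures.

Var(Ŷ_str) = Σₕ Nₕ²(1 − fₕ)sₕ²/nₕ.
B: 17317²·(1 − 3520/17317)·27500/3520 = 1.8665832 × 10^9.
C: 9363²·(1 − 1492/9363)·390000/1492 = 1.9263745 × 10^10.
A: 17721²·(1 − 2567/17721)·135200/2567 = 1.4143807 × 10^10.
Sum = 3.5274135 × 10^10.
SE = √(3.5274135 × 10^10) = 187810.

187810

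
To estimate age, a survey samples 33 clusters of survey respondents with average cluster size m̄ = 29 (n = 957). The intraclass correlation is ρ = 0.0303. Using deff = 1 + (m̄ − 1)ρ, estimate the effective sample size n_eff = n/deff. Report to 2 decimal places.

deff = 1 + (29 − 1)·0.0303 = 1 + 0.8484 = 1.8484.
n_eff = 957 / 1.8484 = 517.75.

517.75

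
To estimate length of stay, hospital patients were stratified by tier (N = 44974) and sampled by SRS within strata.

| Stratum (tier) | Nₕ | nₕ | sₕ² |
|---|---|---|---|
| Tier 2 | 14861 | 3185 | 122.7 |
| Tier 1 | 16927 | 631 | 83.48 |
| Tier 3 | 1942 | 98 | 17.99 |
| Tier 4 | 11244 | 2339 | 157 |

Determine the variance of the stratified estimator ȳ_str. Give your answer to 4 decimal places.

0.0250

Var(ȳ_str) = Σₕ Wₕ²(1 − fₕ)sₕ²/nₕ with Wₕ = Nₕ/N, N = 44974.
Tier 2: Wₕ = 0.33043536; term = 0.33043536²·(1 − 0.21431936)·122.7/3185 = 0.0033048687.
Tier 1: Wₕ = 0.37637302; term = 0.37637302²·(1 − 0.03727772)·83.48/631 = 0.018042265.
Tier 3: Wₕ = 0.04318050; term = 0.04318050²·(1 − 0.05046344)·17.99/98 = 3.2500661 × 10^-4.
Tier 4: Wₕ = 0.25001112; term = 0.25001112²·(1 − 0.20802206)·157/2339 = 0.0033227767.
Sum = 0.024994917.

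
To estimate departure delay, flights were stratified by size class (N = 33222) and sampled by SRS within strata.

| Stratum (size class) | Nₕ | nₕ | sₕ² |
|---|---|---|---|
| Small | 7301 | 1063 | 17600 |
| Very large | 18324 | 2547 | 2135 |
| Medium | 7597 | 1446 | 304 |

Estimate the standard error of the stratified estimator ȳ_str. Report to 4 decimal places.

Var(ȳ_str) = Σₕ Wₕ²(1 − fₕ)sₕ²/nₕ with Wₕ = Nₕ/N, N = 33222.
Small: Wₕ = 0.21976401; term = 0.21976401²·(1 − 0.14559649)·17600/1063 = 0.68321214.
Very large: Wₕ = 0.55156222; term = 0.55156222²·(1 − 0.13899804)·2135/2547 = 0.21956449.
Medium: Wₕ = 0.22867377; term = 0.22867377²·(1 − 0.19033829)·304/1446 = 0.0089010573.
Sum = 0.91167769.
SE = √(0.91167769) = 0.9548.

0.9548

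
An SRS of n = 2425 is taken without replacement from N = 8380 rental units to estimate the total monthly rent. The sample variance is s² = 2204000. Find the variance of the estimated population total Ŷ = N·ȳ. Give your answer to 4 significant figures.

Var(Ŷ) = N²·Var(ȳ) = N²·(1 − n/N)·s²/n.
f = 2425/8380 = 0.28937947; Var(ȳ) = 0.71062053·2204000/2425 = 645.85882.
Var(Ŷ) = 8380² · 645.85882 = 4.5355048 × 10^10.

4.536 × 10^10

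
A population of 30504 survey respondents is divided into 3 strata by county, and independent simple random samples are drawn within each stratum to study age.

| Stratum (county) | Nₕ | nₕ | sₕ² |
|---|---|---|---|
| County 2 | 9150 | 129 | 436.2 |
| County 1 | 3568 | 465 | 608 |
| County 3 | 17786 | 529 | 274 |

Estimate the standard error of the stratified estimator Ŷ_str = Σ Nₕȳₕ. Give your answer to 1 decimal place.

21273.5

Var(Ŷ_str) = Σₕ Nₕ²(1 − fₕ)sₕ²/nₕ.
County 2: 9150²·(1 − 129/9150)·436.2/129 = 2.7910764 × 10^8.
County 1: 3568²·(1 − 465/3568)·608/465 = 1.4476289 × 10^7.
County 3: 17786²·(1 − 529/17786)·274/529 = 1.5897853 × 10^8.
Sum = 4.5256246 × 10^8.
SE = √(4.5256246 × 10^8) = 21273.5.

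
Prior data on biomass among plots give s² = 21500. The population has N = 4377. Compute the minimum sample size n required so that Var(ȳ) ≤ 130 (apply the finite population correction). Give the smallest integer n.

Without fpc, n₀ = s²/D = 21500/130 = 165.3846.
With fpc, (1 − n/N)·s²/n ≤ D requires n ≥ n₀/(1 + n₀/N) = 165.3846/(1 + 165.3846/4377) = 159.3631.
Rounding up, n = 160.

160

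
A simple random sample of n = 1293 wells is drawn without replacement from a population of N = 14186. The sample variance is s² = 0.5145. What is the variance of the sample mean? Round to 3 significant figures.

Under SRS without replacement, Var(ȳ) = (1 − f)·s²/n with f = n/N = 1293/14186 = 0.09114620.
Var(ȳ) = (1 − 0.09114620)·0.5145/1293 = 0.90885380·3.9791183 × 10^-4 = 3.6164368 × 10^-4.

3.62 × 10^-4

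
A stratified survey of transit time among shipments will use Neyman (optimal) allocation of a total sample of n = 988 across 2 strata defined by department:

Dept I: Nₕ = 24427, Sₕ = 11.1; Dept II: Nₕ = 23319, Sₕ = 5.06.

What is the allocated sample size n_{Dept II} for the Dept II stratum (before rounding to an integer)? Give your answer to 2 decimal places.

Neyman allocation: nₕ = n·NₕSₕ / Σⱼ NⱼSⱼ.
Σ NⱼSⱼ = 24427·11.1 + 23319·5.06 = 389133.84.
n_{Dept II} = 988·23319·5.06 / 389133.84 = 299.58.

299.58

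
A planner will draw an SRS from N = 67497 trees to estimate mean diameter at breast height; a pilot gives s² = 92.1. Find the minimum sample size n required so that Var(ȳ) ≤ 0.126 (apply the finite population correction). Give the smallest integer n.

Without fpc, n₀ = s²/D = 92.1/0.126 = 730.9524.
With fpc, (1 − n/N)·s²/n ≤ D requires n ≥ n₀/(1 + n₀/N) = 730.9524/(1 + 730.9524/67497) = 723.1214.
Rounding up, n = 724.

724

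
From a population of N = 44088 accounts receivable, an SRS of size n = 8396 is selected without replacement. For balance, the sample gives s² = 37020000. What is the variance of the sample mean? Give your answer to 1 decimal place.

3569.6

Under SRS without replacement, Var(ȳ) = (1 − f)·s²/n with f = n/N = 8396/44088 = 0.19043731.
Var(ȳ) = (1 − 0.19043731)·37020000/8396 = 0.80956269·4409.2425 = 3569.5582.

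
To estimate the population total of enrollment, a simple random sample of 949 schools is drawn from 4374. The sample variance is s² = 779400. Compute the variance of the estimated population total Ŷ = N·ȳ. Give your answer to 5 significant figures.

1.2304 × 10^10

Var(Ŷ) = N²·Var(ȳ) = N²·(1 − n/N)·s²/n.
f = 949/4374 = 0.21696388; Var(ȳ) = 0.78303612·779400/949 = 643.09626.
Var(Ŷ) = 4374² · 643.09626 = 1.2303638 × 10^10.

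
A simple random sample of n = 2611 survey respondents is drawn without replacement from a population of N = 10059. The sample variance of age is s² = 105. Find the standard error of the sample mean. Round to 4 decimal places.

Under SRS without replacement, Var(ȳ) = (1 − f)·s²/n with f = n/N = 2611/10059 = 0.25956855.
Var(ȳ) = (1 − 0.25956855)·105/2611 = 0.74043145·0.040214477 = 0.029776064.
SE(ȳ) = √(0.029776064) = 0.1726.

0.1726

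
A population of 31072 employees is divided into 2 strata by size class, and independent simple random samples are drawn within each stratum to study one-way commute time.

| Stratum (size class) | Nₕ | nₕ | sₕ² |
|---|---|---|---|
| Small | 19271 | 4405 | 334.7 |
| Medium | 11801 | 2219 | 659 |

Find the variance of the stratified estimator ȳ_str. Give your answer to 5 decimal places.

Var(ȳ_str) = Σₕ Wₕ²(1 − fₕ)sₕ²/nₕ with Wₕ = Nₕ/N, N = 31072.
Small: Wₕ = 0.62020469; term = 0.62020469²·(1 − 0.22858181)·334.7/4405 = 0.022546014.
Medium: Wₕ = 0.37979531; term = 0.37979531²·(1 − 0.18803491)·659/2219 = 0.034782811.
Sum = 0.057328825.

0.05733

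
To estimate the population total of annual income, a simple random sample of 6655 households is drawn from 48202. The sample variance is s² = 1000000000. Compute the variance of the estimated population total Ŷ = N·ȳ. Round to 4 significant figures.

Var(Ŷ) = N²·Var(ȳ) = N²·(1 − n/N)·s²/n.
f = 6655/48202 = 0.13806481; Var(ȳ) = 0.86193519·1000000000/6655 = 129516.93.
Var(Ŷ) = 48202² · 129516.93 = 3.0092388 × 10^14.

3.009 × 10^14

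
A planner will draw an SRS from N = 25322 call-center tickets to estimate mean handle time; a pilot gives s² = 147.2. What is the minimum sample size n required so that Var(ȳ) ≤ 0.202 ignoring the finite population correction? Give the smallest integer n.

Without fpc, n₀ = s²/D = 147.2/0.202 = 728.7129.
Rounding up, n = 729.

729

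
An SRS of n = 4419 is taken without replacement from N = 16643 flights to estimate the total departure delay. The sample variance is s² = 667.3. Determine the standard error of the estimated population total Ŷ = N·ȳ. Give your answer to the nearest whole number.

Var(Ŷ) = N²·Var(ȳ) = N²·(1 − n/N)·s²/n.
f = 4419/16643 = 0.26551703; Var(ȳ) = 0.73448297·667.3/4419 = 0.11091208.
Var(Ŷ) = 16643² · 0.11091208 = 3.0721476 × 10^7.
SE(Ŷ) = √(3.0721476 × 10^7) = 5543.

5543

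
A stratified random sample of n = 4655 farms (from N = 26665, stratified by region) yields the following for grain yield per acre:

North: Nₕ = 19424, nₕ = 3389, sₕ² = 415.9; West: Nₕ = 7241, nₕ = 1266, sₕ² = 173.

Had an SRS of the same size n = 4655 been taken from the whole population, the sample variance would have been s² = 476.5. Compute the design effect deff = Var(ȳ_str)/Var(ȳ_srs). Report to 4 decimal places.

Var(ȳ_str) = Σ Wₕ²(1−fₕ)sₕ²/nₕ with Wₕ = Nₕ/26665:
  North: (19424/26665)²·(1−3389/19424)·415.9/3389 = 0.05375784
  West: (7241/26665)²·(1−1266/7241)·173/1266 = 0.0083150656
  → Var(ȳ_str) = 0.062072906.
Var(ȳ_srs) = (1 − 4655/26665)·476.5/4655 = 0.084493184.
deff = 0.062072906 / 0.084493184 = 0.7346.

0.7346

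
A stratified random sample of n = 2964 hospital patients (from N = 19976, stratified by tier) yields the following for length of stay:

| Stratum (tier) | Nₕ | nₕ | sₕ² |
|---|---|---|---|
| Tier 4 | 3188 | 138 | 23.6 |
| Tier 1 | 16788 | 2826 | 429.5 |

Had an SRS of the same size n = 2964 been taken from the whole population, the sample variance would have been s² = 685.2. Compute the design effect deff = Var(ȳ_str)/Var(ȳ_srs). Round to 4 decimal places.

Var(ȳ_str) = Σ Wₕ²(1−fₕ)sₕ²/nₕ with Wₕ = Nₕ/19976:
  Tier 4: (3188/19976)²·(1−138/3188)·23.6/138 = 0.0041671008
  Tier 1: (16788/19976)²·(1−2826/16788)·429.5/2826 = 0.089273086
  → Var(ȳ_str) = 0.093440187.
Var(ȳ_srs) = (1 − 2964/19976)·685.2/2964 = 0.19687293.
deff = 0.093440187 / 0.19687293 = 0.4746.

0.4746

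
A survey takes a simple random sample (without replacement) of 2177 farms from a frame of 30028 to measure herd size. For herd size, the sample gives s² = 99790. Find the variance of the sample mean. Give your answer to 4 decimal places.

Under SRS without replacement, Var(ȳ) = (1 − f)·s²/n with f = n/N = 2177/30028 = 0.07249900.
Var(ȳ) = (1 − 0.07249900)·99790/2177 = 0.92750100·45.83831 = 42.515078.

42.5151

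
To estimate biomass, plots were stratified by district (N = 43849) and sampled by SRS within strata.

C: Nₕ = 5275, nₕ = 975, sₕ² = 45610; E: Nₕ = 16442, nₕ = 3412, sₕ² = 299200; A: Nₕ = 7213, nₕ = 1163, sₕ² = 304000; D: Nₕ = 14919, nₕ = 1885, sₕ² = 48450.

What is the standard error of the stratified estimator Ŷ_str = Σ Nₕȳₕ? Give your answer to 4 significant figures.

190400

Var(Ŷ_str) = Σₕ Nₕ²(1 − fₕ)sₕ²/nₕ.
C: 5275²·(1 − 975/5275)·45610/975 = 1.0610757 × 10^9.
E: 16442²·(1 − 3412/16442)·299200/3412 = 1.8786749 × 10^10.
A: 7213²·(1 − 1163/7213)·304000/1163 = 1.1406835 × 10^10.
D: 14919²·(1 − 1885/14919)·48450/1885 = 4.9980415 × 10^9.
Sum = 3.6252701 × 10^10.
SE = √(3.6252701 × 10^10) = 190400.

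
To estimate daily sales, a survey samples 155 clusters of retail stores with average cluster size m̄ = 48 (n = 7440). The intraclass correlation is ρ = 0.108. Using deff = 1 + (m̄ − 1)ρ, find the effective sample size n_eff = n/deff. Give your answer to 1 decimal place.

deff = 1 + (48 − 1)·0.108 = 1 + 5.076 = 6.076.
n_eff = 7440 / 6.076 = 1224.5.

1224.5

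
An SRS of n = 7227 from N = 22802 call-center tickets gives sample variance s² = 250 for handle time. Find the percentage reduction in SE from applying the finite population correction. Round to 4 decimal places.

17.3529

f = n/N = 7227/22802 = 0.31694588.
SE_no-fpc = √(s²/n) = 0.18599059; SE_fpc = √((1−f)s²/n) = 0.15371581.
Ratio = √(1−f) = 0.82647088. Reduction = 100·(1 − 0.82647088) = 17.3529%.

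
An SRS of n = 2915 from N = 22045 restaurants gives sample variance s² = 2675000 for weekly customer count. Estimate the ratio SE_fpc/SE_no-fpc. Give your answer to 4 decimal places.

0.9315

f = n/N = 2915/22045 = 0.13222953.
SE_no-fpc = √(s²/n) = 30.293023; SE_fpc = √((1−f)s²/n) = 28.219223.
Ratio = √(1−f) = 0.93154198.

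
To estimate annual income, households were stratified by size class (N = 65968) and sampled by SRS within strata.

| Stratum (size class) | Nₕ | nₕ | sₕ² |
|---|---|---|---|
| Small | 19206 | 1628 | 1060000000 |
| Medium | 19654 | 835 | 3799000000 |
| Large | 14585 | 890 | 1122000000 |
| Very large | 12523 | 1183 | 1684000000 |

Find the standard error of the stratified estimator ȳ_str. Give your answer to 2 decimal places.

Var(ȳ_str) = Σₕ Wₕ²(1 − fₕ)sₕ²/nₕ with Wₕ = Nₕ/N, N = 65968.
Small: Wₕ = 0.29114116; term = 0.29114116²·(1 − 0.08476518)·1060000000/1628 = 50511.61.
Medium: Wₕ = 0.29793233; term = 0.29793233²·(1 − 0.04248499)·3799000000/835 = 386690.66.
Large: Wₕ = 0.22109204; term = 0.22109204²·(1 − 0.06102160)·1122000000/890 = 57863.498.
Very large: Wₕ = 0.18983447; term = 0.18983447²·(1 − 0.09446618)·1684000000/1183 = 46452.826.
Sum = 541518.59.
SE = √(541518.59) = 735.88.

735.88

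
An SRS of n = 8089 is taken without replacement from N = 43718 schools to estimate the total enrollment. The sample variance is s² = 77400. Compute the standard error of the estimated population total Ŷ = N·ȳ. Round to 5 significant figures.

Var(Ŷ) = N²·Var(ȳ) = N²·(1 − n/N)·s²/n.
f = 8089/43718 = 0.18502676; Var(ȳ) = 0.81497324·77400/8089 = 7.7981121.
Var(Ŷ) = 43718² · 7.7981121 = 1.4904247 × 10^10.
SE(Ŷ) = √(1.4904247 × 10^10) = 122080.

122080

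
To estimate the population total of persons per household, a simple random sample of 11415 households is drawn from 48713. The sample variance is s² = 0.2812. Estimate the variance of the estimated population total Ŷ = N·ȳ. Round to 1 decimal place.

44757.9

Var(Ŷ) = N²·Var(ȳ) = N²·(1 − n/N)·s²/n.
f = 11415/48713 = 0.23433170; Var(ȳ) = 0.76566830·0.2812/11415 = 1.8861667 × 10^-5.
Var(Ŷ) = 48713² · (1.8861667 × 10^-5) = 44757.913.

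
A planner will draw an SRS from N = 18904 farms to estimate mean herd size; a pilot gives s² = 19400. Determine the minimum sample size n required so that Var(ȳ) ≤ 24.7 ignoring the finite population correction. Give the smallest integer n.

Without fpc, n₀ = s²/D = 19400/24.7 = 785.4251.
Rounding up, n = 786.

786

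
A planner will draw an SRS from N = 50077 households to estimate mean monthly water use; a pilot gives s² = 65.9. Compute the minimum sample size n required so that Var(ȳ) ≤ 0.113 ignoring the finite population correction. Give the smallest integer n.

584

Without fpc, n₀ = s²/D = 65.9/0.113 = 583.1858.
Rounding up, n = 584.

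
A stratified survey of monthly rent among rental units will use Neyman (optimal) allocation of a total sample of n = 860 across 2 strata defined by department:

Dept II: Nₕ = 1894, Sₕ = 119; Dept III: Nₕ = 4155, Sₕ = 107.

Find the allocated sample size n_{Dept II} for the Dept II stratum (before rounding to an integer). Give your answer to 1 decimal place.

Neyman allocation: nₕ = n·NₕSₕ / Σⱼ NⱼSⱼ.
Σ NⱼSⱼ = 1894·119 + 4155·107 = 669971.
n_{Dept II} = 860·1894·119 / 669971 = 289.3.

289.3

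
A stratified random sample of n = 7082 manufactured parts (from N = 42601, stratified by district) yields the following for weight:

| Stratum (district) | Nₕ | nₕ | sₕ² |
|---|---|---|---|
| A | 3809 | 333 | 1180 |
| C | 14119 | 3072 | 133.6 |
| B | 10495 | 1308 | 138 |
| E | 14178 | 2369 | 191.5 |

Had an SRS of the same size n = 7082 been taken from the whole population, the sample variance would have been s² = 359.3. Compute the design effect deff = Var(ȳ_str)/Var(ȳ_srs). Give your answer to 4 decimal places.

Var(ȳ_str) = Σ Wₕ²(1−fₕ)sₕ²/nₕ with Wₕ = Nₕ/42601:
  A: (3809/42601)²·(1−333/3809)·1180/333 = 0.025851689
  C: (14119/42601)²·(1−3072/14119)·133.6/3072 = 0.0037376097
  B: (10495/42601)²·(1−1308/10495)·138/1308 = 0.0056051587
  E: (14178/42601)²·(1−2369/14178)·191.5/2369 = 0.0074574822
  → Var(ȳ_str) = 0.04265194.
Var(ȳ_srs) = (1 − 7082/42601)·359.3/7082 = 0.042300182.
deff = 0.04265194 / 0.042300182 = 1.0083.

1.0083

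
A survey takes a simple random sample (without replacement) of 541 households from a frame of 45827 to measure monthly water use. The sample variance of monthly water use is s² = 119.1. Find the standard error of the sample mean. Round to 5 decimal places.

Under SRS without replacement, Var(ȳ) = (1 − f)·s²/n with f = n/N = 541/45827 = 0.01180527.
Var(ȳ) = (1 − 0.01180527)·119.1/541 = 0.98819473·0.22014787 = 0.21754897.
SE(ȳ) = √(0.21754897) = 0.46642.

0.46642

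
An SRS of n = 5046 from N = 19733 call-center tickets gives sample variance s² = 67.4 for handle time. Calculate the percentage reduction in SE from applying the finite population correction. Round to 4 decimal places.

f = n/N = 5046/19733 = 0.25571378.
SE_no-fpc = √(s²/n) = 0.11557298; SE_fpc = √((1−f)s²/n) = 0.099707153.
Ratio = √(1−f) = 0.86272024. Reduction = 100·(1 − 0.86272024) = 13.7280%.

13.7280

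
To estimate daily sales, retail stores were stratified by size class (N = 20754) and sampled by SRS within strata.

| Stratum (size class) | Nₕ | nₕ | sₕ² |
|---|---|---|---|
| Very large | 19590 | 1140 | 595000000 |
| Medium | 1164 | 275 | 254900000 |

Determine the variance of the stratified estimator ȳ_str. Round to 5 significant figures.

440190

Var(ȳ_str) = Σₕ Wₕ²(1 − fₕ)sₕ²/nₕ with Wₕ = Nₕ/N, N = 20754.
Very large: Wₕ = 0.94391443; term = 0.94391443²·(1 − 0.05819296)·595000000/1140 = 437964.89.
Medium: Wₕ = 0.05608557; term = 0.05608557²·(1 − 0.23625430)·254900000/275 = 2226.8361.
Sum = 440191.73.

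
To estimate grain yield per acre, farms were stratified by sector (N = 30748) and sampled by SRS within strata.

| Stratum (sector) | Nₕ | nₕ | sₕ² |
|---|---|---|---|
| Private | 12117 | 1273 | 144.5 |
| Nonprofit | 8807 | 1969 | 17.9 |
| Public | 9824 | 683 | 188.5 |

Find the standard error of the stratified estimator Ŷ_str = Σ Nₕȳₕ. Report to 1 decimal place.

6344.0

Var(Ŷ_str) = Σₕ Nₕ²(1 − fₕ)sₕ²/nₕ.
Private: 12117²·(1 − 1273/12117)·144.5/1273 = 1.4915028 × 10^7.
Nonprofit: 8807²·(1 − 1969/8807)·17.9/1969 = 547475.15.
Public: 9824²·(1 − 683/9824)·188.5/683 = 2.4784075 × 10^7.
Sum = 4.0246578 × 10^7.
SE = √(4.0246578 × 10^7) = 6344.0.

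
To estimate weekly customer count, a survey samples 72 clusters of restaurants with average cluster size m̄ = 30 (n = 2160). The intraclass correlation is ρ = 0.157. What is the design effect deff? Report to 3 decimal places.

deff = 1 + (30 − 1)·0.157 = 1 + 4.553 = 5.553.

5.553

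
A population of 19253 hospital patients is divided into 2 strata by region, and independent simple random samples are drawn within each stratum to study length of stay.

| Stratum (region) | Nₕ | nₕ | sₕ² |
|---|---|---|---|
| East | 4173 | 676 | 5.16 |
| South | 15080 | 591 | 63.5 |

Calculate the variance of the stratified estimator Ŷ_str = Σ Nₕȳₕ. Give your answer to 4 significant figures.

Var(Ŷ_str) = Σₕ Nₕ²(1 − fₕ)sₕ²/nₕ.
East: 4173²·(1 − 676/4173)·5.16/676 = 111390.21.
South: 15080²·(1 − 591/15080)·63.5/591 = 2.3476103 × 10^7.
Sum = 2.3587493 × 10^7.

2.359 × 10^7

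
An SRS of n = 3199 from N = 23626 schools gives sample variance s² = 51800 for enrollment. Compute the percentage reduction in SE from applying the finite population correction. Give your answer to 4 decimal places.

f = n/N = 3199/23626 = 0.13540168.
SE_no-fpc = √(s²/n) = 4.023998; SE_fpc = √((1−f)s²/n) = 3.7416655.
Ratio = √(1−f) = 0.92983779. Reduction = 100·(1 − 0.92983779) = 7.0162%.

7.0162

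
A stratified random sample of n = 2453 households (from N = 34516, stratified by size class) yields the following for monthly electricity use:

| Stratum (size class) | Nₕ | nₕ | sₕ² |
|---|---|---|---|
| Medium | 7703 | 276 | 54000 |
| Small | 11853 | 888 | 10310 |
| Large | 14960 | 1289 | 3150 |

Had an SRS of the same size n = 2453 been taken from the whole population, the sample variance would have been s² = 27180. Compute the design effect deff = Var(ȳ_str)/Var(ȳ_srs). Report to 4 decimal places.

Var(ȳ_str) = Σ Wₕ²(1−fₕ)sₕ²/nₕ with Wₕ = Nₕ/34516:
  Medium: (7703/34516)²·(1−276/7703)·54000/276 = 9.395439
  Small: (11853/34516)²·(1−888/11853)·10310/888 = 1.2666065
  Large: (14960/34516)²·(1−1289/14960)·3150/1289 = 0.41951606
  → Var(ȳ_str) = 11.081562.
Var(ȳ_srs) = (1 − 2453/34516)·27180/2453 = 10.292849.
deff = 11.081562 / 10.292849 = 1.0766.

1.0766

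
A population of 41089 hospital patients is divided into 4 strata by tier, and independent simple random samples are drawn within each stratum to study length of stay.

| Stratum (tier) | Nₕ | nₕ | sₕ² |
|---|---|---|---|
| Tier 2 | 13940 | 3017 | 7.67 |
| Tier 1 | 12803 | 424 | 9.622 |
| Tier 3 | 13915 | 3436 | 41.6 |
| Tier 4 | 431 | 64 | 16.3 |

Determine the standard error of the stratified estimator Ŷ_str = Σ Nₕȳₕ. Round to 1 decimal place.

Var(Ŷ_str) = Σₕ Nₕ²(1 − fₕ)sₕ²/nₕ.
Tier 2: 13940²·(1 − 3017/13940)·7.67/3017 = 387101.42.
Tier 1: 12803²·(1 − 424/12803)·9.622/424 = 3.5966386 × 10^6.
Tier 3: 13915²·(1 − 3436/13915)·41.6/3436 = 1.7654004 × 10^6.
Tier 4: 431²·(1 − 64/431)·16.3/64 = 40285.705.
Sum = 5.7894261 × 10^6.
SE = √(5.7894261 × 10^6) = 2406.1.

2406.1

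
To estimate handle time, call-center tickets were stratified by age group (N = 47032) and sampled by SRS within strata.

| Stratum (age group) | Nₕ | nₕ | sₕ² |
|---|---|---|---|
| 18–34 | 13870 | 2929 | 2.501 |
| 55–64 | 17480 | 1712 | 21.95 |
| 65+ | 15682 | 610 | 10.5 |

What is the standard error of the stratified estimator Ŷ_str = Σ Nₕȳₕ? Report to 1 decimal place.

Var(Ŷ_str) = Σₕ Nₕ²(1 − fₕ)sₕ²/nₕ.
18–34: 13870²·(1 − 2929/13870)·2.501/2929 = 129576.96.
55–64: 17480²·(1 − 1712/17480)·21.95/1712 = 3.5338556 × 10^6.
65+: 15682²·(1 − 610/15682)·10.5/610 = 4.0684764 × 10^6.
Sum = 7.731909 × 10^6.
SE = √(7.731909 × 10^6) = 2780.6.

2780.6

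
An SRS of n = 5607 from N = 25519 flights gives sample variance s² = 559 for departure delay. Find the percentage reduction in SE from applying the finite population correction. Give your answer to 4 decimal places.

f = n/N = 5607/25519 = 0.21971864.
SE_no-fpc = √(s²/n) = 0.31574801; SE_fpc = √((1−f)s²/n) = 0.27891138.
Ratio = √(1−f) = 0.88333536. Reduction = 100·(1 − 0.88333536) = 11.6665%.

11.6665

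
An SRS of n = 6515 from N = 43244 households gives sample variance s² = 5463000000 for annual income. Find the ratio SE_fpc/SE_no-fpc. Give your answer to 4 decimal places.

f = n/N = 6515/43244 = 0.15065674.
SE_no-fpc = √(s²/n) = 915.71091; SE_fpc = √((1−f)s²/n) = 843.91754.
Ratio = √(1−f) = 0.92159821.

0.9216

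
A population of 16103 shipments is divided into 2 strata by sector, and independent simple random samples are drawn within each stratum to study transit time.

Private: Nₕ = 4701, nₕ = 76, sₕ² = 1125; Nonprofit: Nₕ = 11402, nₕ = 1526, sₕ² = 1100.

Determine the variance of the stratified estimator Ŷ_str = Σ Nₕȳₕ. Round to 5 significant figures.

Var(Ŷ_str) = Σₕ Nₕ²(1 − fₕ)sₕ²/nₕ.
Private: 4701²·(1 − 76/4701)·1125/76 = 3.2184067 × 10^8.
Nonprofit: 11402²·(1 − 1526/11402)·1100/1526 = 8.1170883 × 10^7.
Sum = 4.0301155 × 10^8.

4.0301 × 10^8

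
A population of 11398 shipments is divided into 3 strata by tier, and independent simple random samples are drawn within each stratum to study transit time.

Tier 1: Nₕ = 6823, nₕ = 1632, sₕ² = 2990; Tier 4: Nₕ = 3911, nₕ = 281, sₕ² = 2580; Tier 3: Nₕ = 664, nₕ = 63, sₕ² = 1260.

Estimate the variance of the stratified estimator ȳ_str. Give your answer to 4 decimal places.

1.5643

Var(ȳ_str) = Σₕ Wₕ²(1 − fₕ)sₕ²/nₕ with Wₕ = Nₕ/N, N = 11398.
Tier 1: Wₕ = 0.59861379; term = 0.59861379²·(1 − 0.23919097)·2990/1632 = 0.49948233.
Tier 4: Wₕ = 0.34313037; term = 0.34313037²·(1 − 0.07184863)·2580/281 = 1.0033455.
Tier 3: Wₕ = 0.05825583; term = 0.05825583²·(1 − 0.09487952)·1260/63 = 0.061434912.
Sum = 1.5642627.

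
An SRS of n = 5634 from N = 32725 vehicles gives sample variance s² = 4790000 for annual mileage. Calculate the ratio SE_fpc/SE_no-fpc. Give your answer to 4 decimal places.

f = n/N = 5634/32725 = 0.17216196.
SE_no-fpc = √(s²/n) = 29.158108; SE_fpc = √((1−f)s²/n) = 26.529681.
Ratio = √(1−f) = 0.90985606.

0.9099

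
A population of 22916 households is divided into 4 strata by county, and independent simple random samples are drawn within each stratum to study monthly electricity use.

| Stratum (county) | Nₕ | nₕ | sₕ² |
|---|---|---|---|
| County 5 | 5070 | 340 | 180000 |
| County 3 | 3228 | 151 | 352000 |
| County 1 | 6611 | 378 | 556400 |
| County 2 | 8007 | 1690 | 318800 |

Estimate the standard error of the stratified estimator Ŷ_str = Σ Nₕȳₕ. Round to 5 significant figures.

325650

Var(Ŷ_str) = Σₕ Nₕ²(1 − fₕ)sₕ²/nₕ.
County 5: 5070²·(1 − 340/5070)·180000/340 = 1.2695876 × 10^10.
County 3: 3228²·(1 − 151/3228)·352000/151 = 2.3154038 × 10^10.
County 1: 6611²·(1 − 378/6611)·556400/378 = 6.0654022 × 10^10.
County 2: 8007²·(1 − 1690/8007)·318800/1690 = 9.5414046 × 10^9.
Sum = 1.0604534 × 10^11.
SE = √(1.0604534 × 10^11) = 325650.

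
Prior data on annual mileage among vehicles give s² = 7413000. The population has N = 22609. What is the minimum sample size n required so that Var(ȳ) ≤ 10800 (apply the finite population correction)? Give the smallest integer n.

Without fpc, n₀ = s²/D = 7413000/10800 = 686.3889.
With fpc, (1 − n/N)·s²/n ≤ D requires n ≥ n₀/(1 + n₀/N) = 686.3889/(1 + 686.3889/22609) = 666.1647.
Rounding up, n = 667.

667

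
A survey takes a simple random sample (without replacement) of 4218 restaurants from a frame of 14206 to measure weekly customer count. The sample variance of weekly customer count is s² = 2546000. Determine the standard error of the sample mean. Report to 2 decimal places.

20.60

Under SRS without replacement, Var(ȳ) = (1 − f)·s²/n with f = n/N = 4218/14206 = 0.29691680.
Var(ȳ) = (1 − 0.29691680)·2546000/4218 = 0.70308320·603.6036 = 424.38356.
SE(ȳ) = √(424.38356) = 20.60.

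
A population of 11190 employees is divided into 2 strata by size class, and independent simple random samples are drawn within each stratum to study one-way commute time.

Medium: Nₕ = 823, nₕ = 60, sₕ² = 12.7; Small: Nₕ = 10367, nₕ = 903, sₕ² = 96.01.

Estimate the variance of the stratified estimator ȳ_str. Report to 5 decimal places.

Var(ȳ_str) = Σₕ Wₕ²(1 − fₕ)sₕ²/nₕ with Wₕ = Nₕ/N, N = 11190.
Medium: Wₕ = 0.07354781; term = 0.07354781²·(1 − 0.07290401)·12.7/60 = 0.0010614919.
Small: Wₕ = 0.92645219; term = 0.92645219²·(1 − 0.08710331)·96.01/903 = 0.083309855.
Sum = 0.084371347.

0.08437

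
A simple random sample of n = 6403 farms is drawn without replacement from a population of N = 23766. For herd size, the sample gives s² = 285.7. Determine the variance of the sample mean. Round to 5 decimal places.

Under SRS without replacement, Var(ȳ) = (1 − f)·s²/n with f = n/N = 6403/23766 = 0.26941850.
Var(ȳ) = (1 − 0.26941850)·285.7/6403 = 0.73058150·0.04461971 = 0.032598334.

0.03260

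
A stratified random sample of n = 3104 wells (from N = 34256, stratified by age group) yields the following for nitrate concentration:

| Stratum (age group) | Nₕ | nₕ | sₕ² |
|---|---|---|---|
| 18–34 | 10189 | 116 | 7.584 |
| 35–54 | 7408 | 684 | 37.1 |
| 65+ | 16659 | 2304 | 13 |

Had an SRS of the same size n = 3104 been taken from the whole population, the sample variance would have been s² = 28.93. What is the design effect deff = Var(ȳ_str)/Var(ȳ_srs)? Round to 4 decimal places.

Var(ȳ_str) = Σ Wₕ²(1−fₕ)sₕ²/nₕ with Wₕ = Nₕ/34256:
  18–34: (10189/34256)²·(1−116/10189)·7.584/116 = 0.0057181749
  35–54: (7408/34256)²·(1−684/7408)·37.1/684 = 0.0023023598
  65+: (16659/34256)²·(1−2304/16659)·13/2304 = 0.0011498461
  → Var(ȳ_str) = 0.0091703808.
Var(ȳ_srs) = (1 − 3104/34256)·28.93/3104 = 0.0084757084.
deff = 0.0091703808 / 0.0084757084 = 1.0820.

1.0820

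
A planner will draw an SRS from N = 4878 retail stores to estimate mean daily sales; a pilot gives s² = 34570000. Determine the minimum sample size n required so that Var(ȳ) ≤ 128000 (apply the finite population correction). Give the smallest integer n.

Without fpc, n₀ = s²/D = 34570000/128000 = 270.0781.
With fpc, (1 − n/N)·s²/n ≤ D requires n ≥ n₀/(1 + n₀/N) = 270.0781/(1 + 270.0781/4878) = 255.9093.
Rounding up, n = 256.

256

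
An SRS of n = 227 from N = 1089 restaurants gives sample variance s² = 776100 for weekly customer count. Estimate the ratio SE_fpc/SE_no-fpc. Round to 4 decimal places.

f = n/N = 227/1089 = 0.20844812.
SE_no-fpc = √(s²/n) = 58.471726; SE_fpc = √((1−f)s²/n) = 52.021828.
Ratio = √(1−f) = 0.88969202.

0.8897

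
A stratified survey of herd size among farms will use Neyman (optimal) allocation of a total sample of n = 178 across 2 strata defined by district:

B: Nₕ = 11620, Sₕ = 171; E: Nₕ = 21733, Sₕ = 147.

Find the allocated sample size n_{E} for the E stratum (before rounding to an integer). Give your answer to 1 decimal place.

Neyman allocation: nₕ = n·NₕSₕ / Σⱼ NⱼSⱼ.
Σ NⱼSⱼ = 11620·171 + 21733·147 = 5.181771 × 10^6.
n_{E} = 178·21733·147 / (5.181771 × 10^6) = 109.7.

109.7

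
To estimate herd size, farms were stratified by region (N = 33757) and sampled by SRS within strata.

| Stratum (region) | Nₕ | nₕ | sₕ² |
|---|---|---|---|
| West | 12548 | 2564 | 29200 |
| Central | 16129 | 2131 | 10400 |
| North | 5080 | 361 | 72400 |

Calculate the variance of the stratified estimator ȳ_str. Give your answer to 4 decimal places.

6.4380

Var(ȳ_str) = Σₕ Wₕ²(1 − fₕ)sₕ²/nₕ with Wₕ = Nₕ/N, N = 33757.
West: Wₕ = 0.37171550; term = 0.37171550²·(1 − 0.20433535)·29200/2564 = 1.2520343.
Central: Wₕ = 0.47779720; term = 0.47779720²·(1 − 0.13212226)·10400/2131 = 0.96693133.
North: Wₕ = 0.15048731; term = 0.15048731²·(1 − 0.07106299)·72400/361 = 4.2190762.
Sum = 6.4380418.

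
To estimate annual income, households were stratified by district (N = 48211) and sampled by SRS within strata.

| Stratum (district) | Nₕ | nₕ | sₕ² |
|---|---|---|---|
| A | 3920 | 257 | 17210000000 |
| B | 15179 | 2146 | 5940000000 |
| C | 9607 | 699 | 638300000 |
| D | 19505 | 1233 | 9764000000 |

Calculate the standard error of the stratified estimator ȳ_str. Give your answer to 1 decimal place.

Var(ȳ_str) = Σₕ Wₕ²(1 − fₕ)sₕ²/nₕ with Wₕ = Nₕ/N, N = 48211.
A: Wₕ = 0.08130924; term = 0.08130924²·(1 − 0.06556122)·17210000000/257 = 413693.27.
B: Wₕ = 0.31484516; term = 0.31484516²·(1 − 0.14137954)·5940000000/2146 = 235587.37.
C: Wₕ = 0.19926988; term = 0.19926988²·(1 − 0.07275945)·638300000/699 = 33621.988.
D: Wₕ = 0.40457572; term = 0.40457572²·(1 − 0.06321456)·9764000000/1233 = 1.2142398 × 10^6.
Sum = 1.8971424 × 10^6.
SE = √(1.8971424 × 10^6) = 1377.4.

1377.4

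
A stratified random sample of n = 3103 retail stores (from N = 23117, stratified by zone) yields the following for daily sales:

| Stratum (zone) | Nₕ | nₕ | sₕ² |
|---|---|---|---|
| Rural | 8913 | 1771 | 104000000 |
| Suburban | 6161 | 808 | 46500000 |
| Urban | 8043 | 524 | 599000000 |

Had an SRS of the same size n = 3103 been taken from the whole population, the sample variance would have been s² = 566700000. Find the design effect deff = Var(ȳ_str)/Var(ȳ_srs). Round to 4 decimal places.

0.8849

Var(ȳ_str) = Σ Wₕ²(1−fₕ)sₕ²/nₕ with Wₕ = Nₕ/23117:
  Rural: (8913/23117)²·(1−1771/8913)·104000000/1771 = 6995.1267
  Suburban: (6161/23117)²·(1−808/6161)·46500000/808 = 3551.625
  Urban: (8043/23117)²·(1−524/8043)·599000000/524 = 129363.2
  → Var(ȳ_str) = 139909.95.
Var(ȳ_srs) = (1 − 3103/23117)·566700000/3103 = 158115.29.
deff = 139909.95 / 158115.29 = 0.8849.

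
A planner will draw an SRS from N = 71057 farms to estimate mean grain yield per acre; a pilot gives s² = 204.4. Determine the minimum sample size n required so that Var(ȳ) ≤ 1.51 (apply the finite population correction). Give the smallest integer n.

Without fpc, n₀ = s²/D = 204.4/1.51 = 135.3642.
With fpc, (1 − n/N)·s²/n ≤ D requires n ≥ n₀/(1 + n₀/N) = 135.3642/(1 + 135.3642/71057) = 135.1068.
Rounding up, n = 136.

136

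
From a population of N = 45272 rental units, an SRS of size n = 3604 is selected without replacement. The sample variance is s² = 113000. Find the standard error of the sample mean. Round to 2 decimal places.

5.37

Under SRS without replacement, Var(ȳ) = (1 − f)·s²/n with f = n/N = 3604/45272 = 0.07960770.
Var(ȳ) = (1 − 0.07960770)·113000/3604 = 0.92039230·31.354051 = 28.858027.
SE(ȳ) = √(28.858027) = 5.37.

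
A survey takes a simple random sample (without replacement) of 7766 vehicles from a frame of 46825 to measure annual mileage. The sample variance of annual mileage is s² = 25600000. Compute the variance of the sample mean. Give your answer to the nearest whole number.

2750

Under SRS without replacement, Var(ȳ) = (1 − f)·s²/n with f = n/N = 7766/46825 = 0.16585158.
Var(ȳ) = (1 − 0.16585158)·25600000/7766 = 0.83414842·3296.4203 = 2749.7038.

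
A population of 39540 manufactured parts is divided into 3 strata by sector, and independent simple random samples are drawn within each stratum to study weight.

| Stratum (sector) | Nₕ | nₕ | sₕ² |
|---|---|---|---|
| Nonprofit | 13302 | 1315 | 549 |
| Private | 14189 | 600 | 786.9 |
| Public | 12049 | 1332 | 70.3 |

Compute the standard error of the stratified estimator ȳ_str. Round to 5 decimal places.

0.45682

Var(ȳ_str) = Σₕ Wₕ²(1 − fₕ)sₕ²/nₕ with Wₕ = Nₕ/N, N = 39540.
Nonprofit: Wₕ = 0.33641882; term = 0.33641882²·(1 − 0.09885731)·549/1315 = 0.042579515.
Private: Wₕ = 0.35885180; term = 0.35885180²·(1 − 0.04228628)·786.9/600 = 0.16174626.
Public: Wₕ = 0.30472939; term = 0.30472939²·(1 − 0.11054859)·70.3/1332 = 0.0043591519.
Sum = 0.20868493.
SE = √(0.20868493) = 0.45682.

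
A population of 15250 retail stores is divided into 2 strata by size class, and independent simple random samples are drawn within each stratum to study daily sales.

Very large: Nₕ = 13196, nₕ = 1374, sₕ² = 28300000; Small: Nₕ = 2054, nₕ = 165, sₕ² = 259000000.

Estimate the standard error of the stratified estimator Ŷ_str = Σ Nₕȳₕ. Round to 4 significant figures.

3.050 × 10^6

Var(Ŷ_str) = Σₕ Nₕ²(1 − fₕ)sₕ²/nₕ.
Very large: 13196²·(1 − 1374/13196)·28300000/1374 = 3.2131645 × 10^12.
Small: 2054²·(1 − 165/2054)·259000000/165 = 6.0904337 × 10^12.
Sum = 9.3035982 × 10^12.
SE = √(9.3035982 × 10^12) = 3.050 × 10^6.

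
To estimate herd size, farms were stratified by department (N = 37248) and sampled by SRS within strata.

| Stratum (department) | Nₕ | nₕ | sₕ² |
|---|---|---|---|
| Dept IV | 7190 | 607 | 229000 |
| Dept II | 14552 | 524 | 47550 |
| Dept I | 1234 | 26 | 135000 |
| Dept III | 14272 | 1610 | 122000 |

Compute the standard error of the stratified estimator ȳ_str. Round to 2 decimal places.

6.46

Var(ȳ_str) = Σₕ Wₕ²(1 − fₕ)sₕ²/nₕ with Wₕ = Nₕ/N, N = 37248.
Dept IV: Wₕ = 0.19303050; term = 0.19303050²·(1 − 0.08442281)·229000/607 = 12.870447.
Dept II: Wₕ = 0.39067869; term = 0.39067869²·(1 − 0.03600880)·47550/524 = 13.351552.
Dept I: Wₕ = 0.03312930; term = 0.03312930²·(1 − 0.02106969)·135000/26 = 5.5787461.
Dept III: Wₕ = 0.38316151; term = 0.38316151²·(1 − 0.11280830)·122000/1610 = 9.8699552.
Sum = 41.6707.
SE = √(41.6707) = 6.46.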